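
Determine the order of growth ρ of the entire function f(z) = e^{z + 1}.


|e^{z + 1}| = e^{Re(1·z) + 1} ≤ e^{1|z|^1 + 1} = e^{1r^1 + 1} on |z| = r, so ρ ≤ 1. Choosing z on |z|=r so that 1·z is real positive (always possible by picking arg z appropriately) gives |f(z)| = e^{1r^1 + 1}, matching the bound. The additive constant 1 does not affect log log M(r) ~ 1·log r. Hence ρ = 1.
Therefore ρ = 1.

Order ρ = 1.


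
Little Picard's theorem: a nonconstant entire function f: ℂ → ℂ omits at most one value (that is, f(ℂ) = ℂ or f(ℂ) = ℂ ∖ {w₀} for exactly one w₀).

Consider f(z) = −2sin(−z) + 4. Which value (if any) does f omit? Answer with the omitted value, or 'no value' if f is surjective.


Little Picard bounds the complement of f(ℂ) to at most one point.
sin is entire and surjective onto ℂ: for every w ∈ ℂ, sin(ζ) = w has a solution ζ ∈ ℂ (e.g., via the complex inverse arcsin). With ζ = −z this gives z = ζ/(-1). Then -2·sin(−z) takes every value in -2·ℂ = ℂ, and adding 4 is a bijection of ℂ. So f is surjective and omits no value. (Note: only on the real line is sin bounded by [−1, 1].)

Omitted value: no value.


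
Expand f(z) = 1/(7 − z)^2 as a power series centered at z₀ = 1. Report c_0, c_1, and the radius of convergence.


Let w = z − z₀, so z = z₀ + w.
Then 7 − z = 7 − (z₀ + w) = (7 − z₀) − w = 6 − w.
f(z) = 1/(6 − w)^2 = (1/(6)^2) · (1 − w/(6))^{−2}.
By the binomial series (1−u)^{−2} = Σ_{n≥0} C(n+1, 1) u^n for |u|<1, with u = w/(6):
  c_n = C(n+1, 1) / (6)^(n+2).
  c_0 = 1/(6)^2 = 1/36.
  c_1 = 2/(6)^3 = 1/108.
The series is valid for |w/d| < 1, i.e. |z − z₀| < |d|.
Radius of convergence: R = |7 − z₀| = |6| = 6 (distance from z₀ to the singularity z = 7).

c_0 = 1/36, c_1 = 1/108; R = 6.


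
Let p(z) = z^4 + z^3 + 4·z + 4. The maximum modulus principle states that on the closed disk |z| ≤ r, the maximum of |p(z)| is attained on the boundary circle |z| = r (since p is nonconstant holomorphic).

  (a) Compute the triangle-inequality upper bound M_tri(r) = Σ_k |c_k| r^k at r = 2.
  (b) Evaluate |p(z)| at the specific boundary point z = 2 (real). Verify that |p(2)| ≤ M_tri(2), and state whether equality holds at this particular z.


Coefficients: c_0 = 4, c_1 = 4, c_2 = 0, c_3 = 1, c_4 = 1. Radius r = 2.
Part (a). Triangle bound: M_tri(r) = Σ_k |c_k| r^k
  = |4|·2^0 + |4|·2^1 + |0|·2^2 + |1|·2^3 + |1|·2^4
  = 4 + 8 + 0 + 8 + 16 = 36.
This bounds M(r) := max_{|z|=r} |p(z)| from above; equality holds iff all terms c_k z^k can be made to align in phase at a single z on |z|=r.
Part (b). At z = 2 (real, on the circle |z| = r):
  p(2) = (4)·2^0 + (4)·2^1 + (0)·2^2 + (1)·2^3 + (1)·2^4 = 36.
  |p(2)| = 36.
Since all nonzero coefficients share the same sign, |p(2)| = 36 = M_tri(2); the triangle bound is attained at z = 2, so in fact M(r) = 36.

M_tri(2) = 36; |p(2)| = 36; equality at z=2: yes.


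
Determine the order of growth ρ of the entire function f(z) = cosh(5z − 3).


cosh(w) is a linear combination of e^{iw} and e^{−iw} (or e^w, e^{−w} in the hyperbolic case), so |cosh(w)| ≤ e^{|w|}. With w = 5z − 3, |w| ≤ 5|z| + 3 = 5r + 3 on |z| = r, giving M(r) ≤ e^{5r + 3}, so ρ ≤ 1. On a suitable ray (z = it for sin/cos; z = t for sinh/cosh, t real → ∞), |cosh(5z − 3)| grows like e^{5|t|}/2, so ρ ≥ 1. Hence ρ = 1.
Therefore ρ = 1.

Order ρ = 1.


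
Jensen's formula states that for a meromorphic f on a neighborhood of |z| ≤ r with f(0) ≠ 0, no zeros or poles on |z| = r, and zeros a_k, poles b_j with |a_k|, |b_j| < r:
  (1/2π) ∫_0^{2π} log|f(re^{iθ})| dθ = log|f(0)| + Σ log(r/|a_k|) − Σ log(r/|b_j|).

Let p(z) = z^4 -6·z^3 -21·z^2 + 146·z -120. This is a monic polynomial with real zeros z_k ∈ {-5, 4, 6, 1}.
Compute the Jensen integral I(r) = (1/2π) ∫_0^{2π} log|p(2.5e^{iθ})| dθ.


Zeros: -5, 1, 4, 6; r = 2.5.
Inside |z| < r: 1. Outside (|z| ≥ r): -5, 4, 6.
p(0) = -120, so log|p(0)| = log(120) = 4.7875.
Apply Jensen: I(r) = log|p(0)| + Σ_k log(r/|z_k|), summed over zeros inside |z| < r.
  log(r/|z_k|) for z_k = 1: log(2.5/1) = 0.9163
  Outside zeros (-5, 4, 6) contribute nothing to the Jensen sum.
Sum over inside zeros: 0.9163.
I(r) = log|p(0)| + (inside sum) = 4.7875 + 0.9163 = 5.7038.
Note: since some zeros are outside |z| ≤ r, the simplified n·log(r) form does NOT apply — only the inside zeros contribute.

I(r) ≈ 5.7038.


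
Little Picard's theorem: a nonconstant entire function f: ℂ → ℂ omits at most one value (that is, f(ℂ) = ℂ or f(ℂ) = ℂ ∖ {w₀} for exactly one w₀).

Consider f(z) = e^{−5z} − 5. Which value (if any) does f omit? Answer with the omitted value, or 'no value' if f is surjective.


Little Picard bounds the complement of f(ℂ) to at most one point.
e^{−5z} is never zero on ℂ, so 1·e^{−5z} takes every value in ℂ ∖ {0}. Adding -5 shifts the range to ℂ ∖ {-5}. Thus f omits exactly the value -5.

Omitted value: -5.


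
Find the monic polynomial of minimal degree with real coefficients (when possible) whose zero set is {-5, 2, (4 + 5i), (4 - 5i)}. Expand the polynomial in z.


The polynomial is p(z) = ∏_{α ∈ S} (z − α), where S = {-5, 2, (4 + 5i), (4 - 5i)}.
Expanding the product yields: p(z) = z^4 -5·z^3 + 7·z^2 + 203·z -410.
Note conjugate pairs combine to real quadratics: (z − (4+5i))(z − (4−5i)) = z² − 8z + 41.
The resulting polynomial has degree 4 and real coefficients as required.

p(z) = z^4 -5·z^3 + 7·z^2 + 203·z -410.


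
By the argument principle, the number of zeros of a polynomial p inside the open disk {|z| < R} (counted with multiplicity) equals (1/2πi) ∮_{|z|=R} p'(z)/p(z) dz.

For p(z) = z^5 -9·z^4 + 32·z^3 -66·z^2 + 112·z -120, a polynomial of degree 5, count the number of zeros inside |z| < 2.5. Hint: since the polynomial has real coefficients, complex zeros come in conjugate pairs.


The zeros of p are: (0 + 2i), (0 - 2i), 3, (3 + 1i), (3 - 1i).
Their magnitudes are: 2, 2, 3, 3.162, 3.162.
Zeros with |z| < R = 2.5: (0 + 2i), (0 - 2i).
Count = 2.
By the argument principle, (1/2πi) ∮_{|z|=R} p'(z)/p(z) dz equals exactly this count.

Number of zeros inside |z| < 2.5: 2.


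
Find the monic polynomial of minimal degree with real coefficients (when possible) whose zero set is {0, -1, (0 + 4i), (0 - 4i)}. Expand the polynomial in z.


The polynomial is p(z) = ∏_{α ∈ S} (z − α), where S = {0, -1, (0 + 4i), (0 - 4i)}.
Expanding the product yields: p(z) = z^4 + z^3 + 16·z^2 + 16·z.
Note conjugate pairs combine to real quadratics: (z − (0+4i))(z − (0−4i)) = z² + 16.
The resulting polynomial has degree 4 and real coefficients as required.

p(z) = z^4 + z^3 + 16·z^2 + 16·z.


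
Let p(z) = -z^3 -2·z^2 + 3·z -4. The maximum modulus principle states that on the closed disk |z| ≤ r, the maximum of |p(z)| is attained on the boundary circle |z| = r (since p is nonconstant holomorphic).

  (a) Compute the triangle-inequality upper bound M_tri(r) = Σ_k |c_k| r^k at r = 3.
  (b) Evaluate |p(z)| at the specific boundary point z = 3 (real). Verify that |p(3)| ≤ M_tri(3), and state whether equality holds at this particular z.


Coefficients: c_0 = -4, c_1 = 3, c_2 = -2, c_3 = -1. Radius r = 3.
Part (a). Triangle bound: M_tri(r) = Σ_k |c_k| r^k
  = |-4|·3^0 + |3|·3^1 + |-2|·3^2 + |-1|·3^3
  = 4 + 9 + 18 + 27 = 58.
This bounds M(r) := max_{|z|=r} |p(z)| from above; equality holds iff all terms c_k z^k can be made to align in phase at a single z on |z|=r.
Part (b). At z = 3 (real, on the circle |z| = r):
  p(3) = (-4)·3^0 + (3)·3^1 + (-2)·3^2 + (-1)·3^3 = -40.
  |p(3)| = 40.
Check: |p(3)| = 40 ≤ 58 = M_tri(3). ✓ Equality does not hold at z = 3 (the coefficients have mixed signs, so the terms do not all align in phase there).

M_tri(3) = 58; |p(3)| = 40; equality at z=3: no.


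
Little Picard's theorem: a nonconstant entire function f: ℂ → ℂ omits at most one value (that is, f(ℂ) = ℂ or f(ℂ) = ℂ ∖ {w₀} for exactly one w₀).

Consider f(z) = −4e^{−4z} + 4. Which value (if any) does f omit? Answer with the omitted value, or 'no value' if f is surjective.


Little Picard bounds the complement of f(ℂ) to at most one point.
e^{−4z} is never zero on ℂ, so -4·e^{−4z} takes every value in ℂ ∖ {0}. Adding 4 shifts the range to ℂ ∖ {4}. Thus f omits exactly the value 4.

Omitted value: 4.


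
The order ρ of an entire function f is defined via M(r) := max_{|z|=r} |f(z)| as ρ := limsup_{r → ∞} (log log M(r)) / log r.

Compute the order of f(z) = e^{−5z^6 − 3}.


|e^{−5z^6 − 3}| = e^{Re(-5·z^6) + -3} ≤ e^{5|z|^6 + -3} = e^{5r^6 + -3} on |z| = r, so ρ ≤ 6. Choosing z on |z|=r so that -5·z^6 is real positive (always possible by picking arg z appropriately) gives |f(z)| = e^{5r^6 + -3}, matching the bound. The additive constant -3 does not affect log log M(r) ~ 6·log r. Hence ρ = 6.
Therefore ρ = 6.

Order ρ = 6.


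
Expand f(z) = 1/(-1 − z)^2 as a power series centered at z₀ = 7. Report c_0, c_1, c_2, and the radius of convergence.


Let w = z − z₀, so z = z₀ + w.
Then -1 − z = -1 − (z₀ + w) = (-1 − z₀) − w = -8 − w.
f(z) = 1/(-8 − w)^2 = (1/(-8)^2) · (1 − w/(-8))^{−2}.
By the binomial series (1−u)^{−2} = Σ_{n≥0} C(n+1, 1) u^n for |u|<1, with u = w/(-8):
  c_n = C(n+1, 1) / (-8)^(n+2).
  c_0 = 1/(-8)^2 = 1/64.
  c_1 = 2/(-8)^3 = -1/256.
  c_2 = 3/(-8)^4 = 3/4096.
The series is valid for |w/d| < 1, i.e. |z − z₀| < |d|.
Radius of convergence: R = |-1 − z₀| = |-8| = 8 (distance from z₀ to the singularity z = -1).

c_0 = 1/64, c_1 = -1/256, c_2 = 3/4096; R = 8.


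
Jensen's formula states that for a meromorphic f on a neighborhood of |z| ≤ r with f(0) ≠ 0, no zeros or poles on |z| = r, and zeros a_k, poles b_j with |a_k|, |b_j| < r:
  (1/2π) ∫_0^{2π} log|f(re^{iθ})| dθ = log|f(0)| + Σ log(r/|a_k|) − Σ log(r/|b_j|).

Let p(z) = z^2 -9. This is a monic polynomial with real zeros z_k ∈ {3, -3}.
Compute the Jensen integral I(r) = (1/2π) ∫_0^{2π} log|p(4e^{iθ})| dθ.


Zeros: -3, 3; r = 4.
Inside |z| < r: -3, 3. Outside (|z| ≥ r): ∅.
p(0) = -9, so log|p(0)| = log(9) = 2.1972.
Apply Jensen: I(r) = log|p(0)| + Σ_k log(r/|z_k|), summed over zeros inside |z| < r.
  log(r/|z_k|) for z_k = 3: log(4/3) = 0.2877
  log(r/|z_k|) for z_k = -3: log(4/3) = 0.2877
Sum over inside zeros: 0.5754.
I(r) = log|p(0)| + (inside sum) = 2.1972 + 0.5754 = 2.7726.
Closed form (all zeros inside, monic): I(r) = n·log(r) = 2·log(4) = 2.7726. ✓

I(r) ≈ 2.7726.


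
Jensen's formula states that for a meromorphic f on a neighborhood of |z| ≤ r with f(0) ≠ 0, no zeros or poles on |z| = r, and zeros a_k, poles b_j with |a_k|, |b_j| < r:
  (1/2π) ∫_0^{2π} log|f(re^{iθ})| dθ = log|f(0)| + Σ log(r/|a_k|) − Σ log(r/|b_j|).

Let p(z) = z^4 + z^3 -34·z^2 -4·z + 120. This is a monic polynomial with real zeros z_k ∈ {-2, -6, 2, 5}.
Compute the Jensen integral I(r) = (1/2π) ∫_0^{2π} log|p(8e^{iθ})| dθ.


Zeros: -6, -2, 2, 5; r = 8.
Inside |z| < r: -6, -2, 2, 5. Outside (|z| ≥ r): ∅.
p(0) = 120, so log|p(0)| = log(120) = 4.7875.
Apply Jensen: I(r) = log|p(0)| + Σ_k log(r/|z_k|), summed over zeros inside |z| < r.
  log(r/|z_k|) for z_k = -2: log(8/2) = 1.3863
  log(r/|z_k|) for z_k = -6: log(8/6) = 0.2877
  log(r/|z_k|) for z_k = 2: log(8/2) = 1.3863
  log(r/|z_k|) for z_k = 5: log(8/5) = 0.4700
Sum over inside zeros: 3.5303.
I(r) = log|p(0)| + (inside sum) = 4.7875 + 3.5303 = 8.3178.
Closed form (all zeros inside, monic): I(r) = n·log(r) = 4·log(8) = 8.3178. ✓

I(r) ≈ 8.3178.


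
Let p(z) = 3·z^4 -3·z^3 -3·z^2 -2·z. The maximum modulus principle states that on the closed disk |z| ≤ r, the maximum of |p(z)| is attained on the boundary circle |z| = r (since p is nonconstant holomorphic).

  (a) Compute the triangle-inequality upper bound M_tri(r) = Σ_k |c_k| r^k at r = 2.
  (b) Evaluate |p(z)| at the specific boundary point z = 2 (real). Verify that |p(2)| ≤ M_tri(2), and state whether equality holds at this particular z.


Coefficients: c_0 = 0, c_1 = -2, c_2 = -3, c_3 = -3, c_4 = 3. Radius r = 2.
Part (a). Triangle bound: M_tri(r) = Σ_k |c_k| r^k
  = |0|·2^0 + |-2|·2^1 + |-3|·2^2 + |-3|·2^3 + |3|·2^4
  = 0 + 4 + 12 + 24 + 48 = 88.
This bounds M(r) := max_{|z|=r} |p(z)| from above; equality holds iff all terms c_k z^k can be made to align in phase at a single z on |z|=r.
Part (b). At z = 2 (real, on the circle |z| = r):
  p(2) = (0)·2^0 + (-2)·2^1 + (-3)·2^2 + (-3)·2^3 + (3)·2^4 = 8.
  |p(2)| = 8.
Check: |p(2)| = 8 ≤ 88 = M_tri(2). ✓ Equality does not hold at z = 2 (the coefficients have mixed signs, so the terms do not all align in phase there).

M_tri(2) = 88; |p(2)| = 8; equality at z=2: no.


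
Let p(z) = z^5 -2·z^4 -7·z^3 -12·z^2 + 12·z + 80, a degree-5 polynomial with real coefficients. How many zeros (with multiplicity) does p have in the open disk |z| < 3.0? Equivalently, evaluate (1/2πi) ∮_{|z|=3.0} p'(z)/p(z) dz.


The zeros of p are: -2, 4, (-1 + 2i), (-1 - 2i), 2.
Their magnitudes are: 2, 4, 2.236, 2.236, 2.
Zeros with |z| < R = 3.0: -2, (-1 + 2i), (-1 - 2i), 2.
Count = 4.
By the argument principle, (1/2πi) ∮_{|z|=R} p'(z)/p(z) dz equals exactly this count.

Number of zeros inside |z| < 3.0: 4.


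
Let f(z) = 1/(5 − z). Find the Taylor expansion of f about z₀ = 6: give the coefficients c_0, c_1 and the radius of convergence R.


Let w = z − z₀, so z = z₀ + w.
Then 5 − z = 5 − (z₀ + w) = (5 − z₀) − w = -1 − w.
f(z) = 1/(-1 − w) = (1/(-1)) · 1/(1 − w/(-1)) = Σ_{n≥0} w^n / (-1)^(n+1).
So c_n = 1/(-1)^(n+1):
  c_0 = 1/(-1)^1 = -1.
  c_1 = 1/(-1)^2 = 1.
The series is valid for |w/d| < 1, i.e. |z − z₀| < |d|.
Radius of convergence: R = |5 − z₀| = |-1| = 1 (distance from z₀ to the singularity z = 5).

c_0 = -1, c_1 = 1; R = 1.


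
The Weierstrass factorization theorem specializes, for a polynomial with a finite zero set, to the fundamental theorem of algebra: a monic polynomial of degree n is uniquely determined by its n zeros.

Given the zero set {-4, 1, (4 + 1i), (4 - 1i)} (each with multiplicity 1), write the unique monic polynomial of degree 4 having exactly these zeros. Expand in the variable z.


The polynomial is p(z) = ∏_{α ∈ S} (z − α), where S = {-4, 1, (4 + 1i), (4 - 1i)}.
Expanding the product yields: p(z) = z^4 -5·z^3 -11·z^2 + 83·z -68.
Note conjugate pairs combine to real quadratics: (z − (4+1i))(z − (4−1i)) = z² − 8z + 17.
The resulting polynomial has degree 4 and real coefficients as required.

p(z) = z^4 -5·z^3 -11·z^2 + 83·z -68.


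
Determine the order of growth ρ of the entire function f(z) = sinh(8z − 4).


sinh(w) is a linear combination of e^{iw} and e^{−iw} (or e^w, e^{−w} in the hyperbolic case), so |sinh(w)| ≤ e^{|w|}. With w = 8z − 4, |w| ≤ 8|z| + 4 = 8r + 4 on |z| = r, giving M(r) ≤ e^{8r + 4}, so ρ ≤ 1. On a suitable ray (z = it for sin/cos; z = t for sinh/cosh, t real → ∞), |sinh(8z − 4)| grows like e^{8|t|}/2, so ρ ≥ 1. Hence ρ = 1.
Therefore ρ = 1.

Order ρ = 1.


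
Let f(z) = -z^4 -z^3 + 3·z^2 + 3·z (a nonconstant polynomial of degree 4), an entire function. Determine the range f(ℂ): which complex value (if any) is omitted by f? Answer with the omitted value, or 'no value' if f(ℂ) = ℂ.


Little Picard bounds the complement of f(ℂ) to at most one point.
For every w ∈ ℂ, the equation p(z) − w = 0 is a nonconstant polynomial in z and hence has at least one root by the fundamental theorem of algebra. So p is surjective onto ℂ, omitting no value.

Omitted value: no value.


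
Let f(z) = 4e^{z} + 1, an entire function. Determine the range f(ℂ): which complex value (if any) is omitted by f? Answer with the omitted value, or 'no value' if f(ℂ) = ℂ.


Little Picard bounds the complement of f(ℂ) to at most one point.
e^{z} is never zero on ℂ, so 4·e^{z} takes every value in ℂ ∖ {0}. Adding 1 shifts the range to ℂ ∖ {1}. Thus f omits exactly the value 1.

Omitted value: 1.


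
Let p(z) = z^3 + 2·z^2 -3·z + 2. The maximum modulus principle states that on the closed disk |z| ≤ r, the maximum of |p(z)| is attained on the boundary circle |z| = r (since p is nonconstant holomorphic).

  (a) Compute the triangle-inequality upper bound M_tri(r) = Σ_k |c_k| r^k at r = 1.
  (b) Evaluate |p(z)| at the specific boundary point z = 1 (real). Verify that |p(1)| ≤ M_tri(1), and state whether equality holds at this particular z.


Coefficients: c_0 = 2, c_1 = -3, c_2 = 2, c_3 = 1. Radius r = 1.
Part (a). Triangle bound: M_tri(r) = Σ_k |c_k| r^k
  = |2|·1^0 + |-3|·1^1 + |2|·1^2 + |1|·1^3
  = 2 + 3 + 2 + 1 = 8.
This bounds M(r) := max_{|z|=r} |p(z)| from above; equality holds iff all terms c_k z^k can be made to align in phase at a single z on |z|=r.
Part (b). At z = 1 (real, on the circle |z| = r):
  p(1) = (2)·1^0 + (-3)·1^1 + (2)·1^2 + (1)·1^3 = 2.
  |p(1)| = 2.
Check: |p(1)| = 2 ≤ 8 = M_tri(1). ✓ Equality does not hold at z = 1 (the coefficients have mixed signs, so the terms do not all align in phase there).

M_tri(1) = 8; |p(1)| = 2; equality at z=1: no.


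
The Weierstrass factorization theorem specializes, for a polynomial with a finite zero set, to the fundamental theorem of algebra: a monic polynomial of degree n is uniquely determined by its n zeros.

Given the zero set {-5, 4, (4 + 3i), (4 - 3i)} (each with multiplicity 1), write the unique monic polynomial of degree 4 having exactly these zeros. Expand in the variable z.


The polynomial is p(z) = ∏_{α ∈ S} (z − α), where S = {-5, 4, (4 + 3i), (4 - 3i)}.
Expanding the product yields: p(z) = z^4 -7·z^3 -3·z^2 + 185·z -500.
Note conjugate pairs combine to real quadratics: (z − (4+3i))(z − (4−3i)) = z² − 8z + 25.
The resulting polynomial has degree 4 and real coefficients as required.

p(z) = z^4 -7·z^3 -3·z^2 + 185·z -500.


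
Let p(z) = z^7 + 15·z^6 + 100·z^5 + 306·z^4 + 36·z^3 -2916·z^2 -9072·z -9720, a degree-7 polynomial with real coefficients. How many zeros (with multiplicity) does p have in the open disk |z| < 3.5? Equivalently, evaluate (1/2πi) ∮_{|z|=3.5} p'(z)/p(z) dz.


The zeros of p are: (-3 + 3i), (-3 - 3i), (-3 + 3i), (-3 - 3i), (-3 + 1i), (-3 - 1i), 3.
Their magnitudes are: 4.243, 4.243, 4.243, 4.243, 3.162, 3.162, 3.
Zeros with |z| < R = 3.5: (-3 + 1i), (-3 - 1i), 3.
Count = 3.
By the argument principle, (1/2πi) ∮_{|z|=R} p'(z)/p(z) dz equals exactly this count.

Number of zeros inside |z| < 3.5: 3.


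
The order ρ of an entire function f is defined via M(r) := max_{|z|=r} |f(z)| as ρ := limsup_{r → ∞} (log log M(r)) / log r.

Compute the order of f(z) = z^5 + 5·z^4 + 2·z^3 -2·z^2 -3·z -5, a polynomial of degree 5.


|f(z)| ≤ Σ|c_k|·r^k = O(r^5) as r → ∞. Polynomial growth is O(e^{r^ε}) for every ε > 0 (since r^5/e^{r^ε} → 0), so ρ ≤ ε for all ε > 0, i.e. ρ = 0. Every nonconstant polynomial has order 0.
Therefore ρ = 0.

Order ρ = 0.


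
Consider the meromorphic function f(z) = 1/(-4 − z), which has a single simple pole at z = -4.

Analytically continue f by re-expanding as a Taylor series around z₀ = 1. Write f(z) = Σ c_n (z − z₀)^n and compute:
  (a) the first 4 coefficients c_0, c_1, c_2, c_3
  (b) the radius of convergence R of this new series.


Let w = z − z₀, so z = z₀ + w.
Then -4 − z = -4 − (z₀ + w) = (-4 − z₀) − w = -5 − w.
f(z) = 1/(-5 − w) = (1/(-5)) · 1/(1 − w/(-5)) = Σ_{n≥0} w^n / (-5)^(n+1).
So c_n = 1/(-5)^(n+1):
  c_0 = 1/(-5)^1 = -1/5.
  c_1 = 1/(-5)^2 = 1/25.
  c_2 = 1/(-5)^3 = -1/125.
  c_3 = 1/(-5)^4 = 1/625.
The series is valid for |w/d| < 1, i.e. |z − z₀| < |d|.
Radius of convergence: R = |-4 − z₀| = |-5| = 5 (distance from z₀ to the singularity z = -4).

c_0 = -1/5, c_1 = 1/25, c_2 = -1/125, c_3 = 1/625; R = 5.


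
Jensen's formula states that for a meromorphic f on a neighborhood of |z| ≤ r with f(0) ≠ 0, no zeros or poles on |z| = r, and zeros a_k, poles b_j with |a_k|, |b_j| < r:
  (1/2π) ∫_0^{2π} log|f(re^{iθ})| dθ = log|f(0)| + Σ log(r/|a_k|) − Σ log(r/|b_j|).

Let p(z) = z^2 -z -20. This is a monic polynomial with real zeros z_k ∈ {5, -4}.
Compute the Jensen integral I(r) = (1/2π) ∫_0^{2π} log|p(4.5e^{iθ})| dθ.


Zeros: -4, 5; r = 4.5.
Inside |z| < r: -4. Outside (|z| ≥ r): 5.
p(0) = -20, so log|p(0)| = log(20) = 2.9957.
Apply Jensen: I(r) = log|p(0)| + Σ_k log(r/|z_k|), summed over zeros inside |z| < r.
  log(r/|z_k|) for z_k = -4: log(4.5/4) = 0.1178
  Outside zeros (5) contribute nothing to the Jensen sum.
Sum over inside zeros: 0.1178.
I(r) = log|p(0)| + (inside sum) = 2.9957 + 0.1178 = 3.1135.
Note: since some zeros are outside |z| ≤ r, the simplified n·log(r) form does NOT apply — only the inside zeros contribute.

I(r) ≈ 3.1135.


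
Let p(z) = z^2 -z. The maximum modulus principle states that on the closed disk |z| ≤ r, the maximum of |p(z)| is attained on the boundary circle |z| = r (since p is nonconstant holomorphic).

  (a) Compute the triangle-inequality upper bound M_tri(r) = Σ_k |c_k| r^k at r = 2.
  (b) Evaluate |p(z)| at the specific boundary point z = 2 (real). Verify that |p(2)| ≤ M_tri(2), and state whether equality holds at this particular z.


Coefficients: c_0 = 0, c_1 = -1, c_2 = 1. Radius r = 2.
Part (a). Triangle bound: M_tri(r) = Σ_k |c_k| r^k
  = |0|·2^0 + |-1|·2^1 + |1|·2^2
  = 0 + 2 + 4 = 6.
This bounds M(r) := max_{|z|=r} |p(z)| from above; equality holds iff all terms c_k z^k can be made to align in phase at a single z on |z|=r.
Part (b). At z = 2 (real, on the circle |z| = r):
  p(2) = (0)·2^0 + (-1)·2^1 + (1)·2^2 = 2.
  |p(2)| = 2.
Check: |p(2)| = 2 ≤ 6 = M_tri(2). ✓ Equality does not hold at z = 2 (the coefficients have mixed signs, so the terms do not all align in phase there).

M_tri(2) = 6; |p(2)| = 2; equality at z=2: no.


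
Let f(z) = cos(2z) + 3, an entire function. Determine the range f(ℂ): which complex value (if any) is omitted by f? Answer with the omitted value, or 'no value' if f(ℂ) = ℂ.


Little Picard bounds the complement of f(ℂ) to at most one point.
cos is entire and surjective onto ℂ: for every w ∈ ℂ, cos(ζ) = w has a solution ζ ∈ ℂ (e.g., via the complex inverse arccos). With ζ = 2z this gives z = ζ/(2). Then 1·cos(2z) takes every value in 1·ℂ = ℂ, and adding 3 is a bijection of ℂ. So f is surjective and omits no value. (Note: only on the real line is cos bounded by [−1, 1].)

Omitted value: no value.


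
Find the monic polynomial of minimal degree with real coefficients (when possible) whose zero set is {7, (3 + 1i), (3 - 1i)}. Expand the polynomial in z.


The polynomial is p(z) = ∏_{α ∈ S} (z − α), where S = {7, (3 + 1i), (3 - 1i)}.
Expanding the product yields: p(z) = z^3 -13·z^2 + 52·z -70.
Note conjugate pairs combine to real quadratics: (z − (3+1i))(z − (3−1i)) = z² − 6z + 10.
The resulting polynomial has degree 3 and real coefficients as required.

p(z) = z^3 -13·z^2 + 52·z -70.


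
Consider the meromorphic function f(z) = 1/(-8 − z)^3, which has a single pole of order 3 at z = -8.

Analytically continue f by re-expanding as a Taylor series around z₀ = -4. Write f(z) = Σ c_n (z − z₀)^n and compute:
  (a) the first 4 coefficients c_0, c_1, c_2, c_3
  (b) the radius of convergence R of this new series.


Let w = z − z₀, so z = z₀ + w.
Then -8 − z = -8 − (z₀ + w) = (-8 − z₀) − w = -4 − w.
f(z) = 1/(-4 − w)^3 = (1/(-4)^3) · (1 − w/(-4))^{−3}.
By the binomial series (1−u)^{−3} = Σ_{n≥0} C(n+2, 2) u^n for |u|<1, with u = w/(-4):
  c_n = C(n+2, 2) / (-4)^(n+3).
  c_0 = 1/(-4)^3 = -1/64.
  c_1 = 3/(-4)^4 = 3/256.
  c_2 = 6/(-4)^5 = -3/512.
  c_3 = 10/(-4)^6 = 5/2048.
The series is valid for |w/d| < 1, i.e. |z − z₀| < |d|.
Radius of convergence: R = |-8 − z₀| = |-4| = 4 (distance from z₀ to the singularity z = -8).

c_0 = -1/64, c_1 = 3/256, c_2 = -3/512, c_3 = 5/2048; R = 4.


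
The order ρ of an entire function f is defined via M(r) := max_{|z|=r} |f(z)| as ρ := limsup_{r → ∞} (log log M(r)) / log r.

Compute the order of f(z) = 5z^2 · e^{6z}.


M(r) = max_{|z|=r} |5|·|z|^2·|e^{6z}| = 5·r^2 · e^{6r^1} (the factors attain their maxima compatibly on |z|=r). Then log M(r) = log 5 + 2·log r + 6r^1, dominated by the last term, so log log M(r) ~ 1·log r. The polynomial factor 5z^2 contributes only a log r term and does not affect the order. ρ = 1.
Therefore ρ = 1.

Order ρ = 1.


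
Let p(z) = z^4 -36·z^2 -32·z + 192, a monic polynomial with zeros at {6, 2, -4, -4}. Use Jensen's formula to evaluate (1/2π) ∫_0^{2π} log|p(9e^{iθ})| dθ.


Zeros: -4, -4, 2, 6; r = 9.
Inside |z| < r: -4, -4, 2, 6. Outside (|z| ≥ r): ∅.
p(0) = 192, so log|p(0)| = log(192) = 5.2575.
Apply Jensen: I(r) = log|p(0)| + Σ_k log(r/|z_k|), summed over zeros inside |z| < r.
  log(r/|z_k|) for z_k = 6: log(9/6) = 0.4055
  log(r/|z_k|) for z_k = 2: log(9/2) = 1.5041
  log(r/|z_k|) for z_k = -4: log(9/4) = 0.8109
  log(r/|z_k|) for z_k = -4: log(9/4) = 0.8109
Sum over inside zeros: 3.5314.
I(r) = log|p(0)| + (inside sum) = 5.2575 + 3.5314 = 8.7889.
Closed form (all zeros inside, monic): I(r) = n·log(r) = 4·log(9) = 8.7889. ✓

I(r) ≈ 8.7889.


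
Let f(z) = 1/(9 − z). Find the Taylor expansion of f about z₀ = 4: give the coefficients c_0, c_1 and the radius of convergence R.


Let w = z − z₀, so z = z₀ + w.
Then 9 − z = 9 − (z₀ + w) = (9 − z₀) − w = 5 − w.
f(z) = 1/(5 − w) = (1/(5)) · 1/(1 − w/(5)) = Σ_{n≥0} w^n / (5)^(n+1).
So c_n = 1/(5)^(n+1):
  c_0 = 1/(5)^1 = 1/5.
  c_1 = 1/(5)^2 = 1/25.
The series is valid for |w/d| < 1, i.e. |z − z₀| < |d|.
Radius of convergence: R = |9 − z₀| = |5| = 5 (distance from z₀ to the singularity z = 9).

c_0 = 1/5, c_1 = 1/25; R = 5.


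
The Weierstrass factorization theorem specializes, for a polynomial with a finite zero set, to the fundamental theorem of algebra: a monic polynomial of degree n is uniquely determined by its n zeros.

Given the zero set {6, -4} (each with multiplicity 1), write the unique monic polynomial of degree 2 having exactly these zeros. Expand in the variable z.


The polynomial is p(z) = ∏_{α ∈ S} (z − α), where S = {6, -4}.
Expanding the product yields: p(z) = z^2 -2·z -24.
The resulting polynomial has degree 2 and real coefficients as required.

p(z) = z^2 -2·z -24.


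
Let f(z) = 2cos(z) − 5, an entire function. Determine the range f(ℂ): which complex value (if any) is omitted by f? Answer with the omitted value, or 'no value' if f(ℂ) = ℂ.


Little Picard bounds the complement of f(ℂ) to at most one point.
cos is entire and surjective onto ℂ: for every w ∈ ℂ, cos(ζ) = w has a solution ζ ∈ ℂ (e.g., via the complex inverse arccos). With ζ = z this gives z = ζ/(1). Then 2·cos(z) takes every value in 2·ℂ = ℂ, and adding -5 is a bijection of ℂ. So f is surjective and omits no value. (Note: only on the real line is cos bounded by [−1, 1].)

Omitted value: no value.


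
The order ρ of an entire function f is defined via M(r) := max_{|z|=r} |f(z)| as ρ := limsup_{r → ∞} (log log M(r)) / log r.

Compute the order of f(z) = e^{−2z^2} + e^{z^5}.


Each summand is entire of order 2 and 5 respectively (as in the single-exponential case). The order of a sum is at most the max of the orders, so ρ ≤ 5. For the lower bound: on |z|=r choose arg z so that 1z^5 is real positive; then |e^{1z^5}| = e^{1r^5} while |e^{-2z^2}| ≤ e^{2r^2} = o(e^{1r^5}). So |f| ≥ e^{1r^5}(1 − o(1)) and ρ ≥ 5. Hence ρ = max(2, 5) = 5.
Therefore ρ = 5.

Order ρ = 5.


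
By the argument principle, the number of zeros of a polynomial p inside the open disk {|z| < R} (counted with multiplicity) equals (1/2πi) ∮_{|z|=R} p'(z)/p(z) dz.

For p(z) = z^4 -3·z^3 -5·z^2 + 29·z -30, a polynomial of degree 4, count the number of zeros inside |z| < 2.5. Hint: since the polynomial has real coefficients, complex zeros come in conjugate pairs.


The zeros of p are: (2 + 1i), (2 - 1i), -3, 2.
Their magnitudes are: 2.236, 2.236, 3, 2.
Zeros with |z| < R = 2.5: (2 + 1i), (2 - 1i), 2.
Count = 3.
By the argument principle, (1/2πi) ∮_{|z|=R} p'(z)/p(z) dz equals exactly this count.

Number of zeros inside |z| < 2.5: 3.


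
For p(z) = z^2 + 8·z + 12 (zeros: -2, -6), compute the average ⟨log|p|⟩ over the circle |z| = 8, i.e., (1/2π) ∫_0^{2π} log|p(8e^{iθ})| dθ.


Zeros: -6, -2; r = 8.
Inside |z| < r: -6, -2. Outside (|z| ≥ r): ∅.
p(0) = 12, so log|p(0)| = log(12) = 2.4849.
Apply Jensen: I(r) = log|p(0)| + Σ_k log(r/|z_k|), summed over zeros inside |z| < r.
  log(r/|z_k|) for z_k = -2: log(8/2) = 1.3863
  log(r/|z_k|) for z_k = -6: log(8/6) = 0.2877
Sum over inside zeros: 1.6740.
I(r) = log|p(0)| + (inside sum) = 2.4849 + 1.6740 = 4.1589.
Closed form (all zeros inside, monic): I(r) = n·log(r) = 2·log(8) = 4.1589. ✓

I(r) ≈ 4.1589.


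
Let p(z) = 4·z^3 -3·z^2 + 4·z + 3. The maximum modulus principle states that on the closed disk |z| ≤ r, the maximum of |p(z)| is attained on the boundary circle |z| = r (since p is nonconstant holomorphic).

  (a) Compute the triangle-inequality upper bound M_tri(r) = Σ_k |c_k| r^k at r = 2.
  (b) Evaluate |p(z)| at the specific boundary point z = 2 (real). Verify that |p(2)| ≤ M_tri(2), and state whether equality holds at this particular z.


Coefficients: c_0 = 3, c_1 = 4, c_2 = -3, c_3 = 4. Radius r = 2.
Part (a). Triangle bound: M_tri(r) = Σ_k |c_k| r^k
  = |3|·2^0 + |4|·2^1 + |-3|·2^2 + |4|·2^3
  = 3 + 8 + 12 + 32 = 55.
This bounds M(r) := max_{|z|=r} |p(z)| from above; equality holds iff all terms c_k z^k can be made to align in phase at a single z on |z|=r.
Part (b). At z = 2 (real, on the circle |z| = r):
  p(2) = (3)·2^0 + (4)·2^1 + (-3)·2^2 + (4)·2^3 = 31.
  |p(2)| = 31.
Check: |p(2)| = 31 ≤ 55 = M_tri(2). ✓ Equality does not hold at z = 2 (the coefficients have mixed signs, so the terms do not all align in phase there).

M_tri(2) = 55; |p(2)| = 31; equality at z=2: no.


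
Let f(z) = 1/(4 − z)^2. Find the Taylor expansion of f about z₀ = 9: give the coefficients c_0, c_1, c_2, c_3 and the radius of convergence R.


Let w = z − z₀, so z = z₀ + w.
Then 4 − z = 4 − (z₀ + w) = (4 − z₀) − w = -5 − w.
f(z) = 1/(-5 − w)^2 = (1/(-5)^2) · (1 − w/(-5))^{−2}.
By the binomial series (1−u)^{−2} = Σ_{n≥0} C(n+1, 1) u^n for |u|<1, with u = w/(-5):
  c_n = C(n+1, 1) / (-5)^(n+2).
  c_0 = 1/(-5)^2 = 1/25.
  c_1 = 2/(-5)^3 = -2/125.
  c_2 = 3/(-5)^4 = 3/625.
  c_3 = 4/(-5)^5 = -4/3125.
The series is valid for |w/d| < 1, i.e. |z − z₀| < |d|.
Radius of convergence: R = |4 − z₀| = |-5| = 5 (distance from z₀ to the singularity z = 4).

c_0 = 1/25, c_1 = -2/125, c_2 = 3/625, c_3 = -4/3125; R = 5.


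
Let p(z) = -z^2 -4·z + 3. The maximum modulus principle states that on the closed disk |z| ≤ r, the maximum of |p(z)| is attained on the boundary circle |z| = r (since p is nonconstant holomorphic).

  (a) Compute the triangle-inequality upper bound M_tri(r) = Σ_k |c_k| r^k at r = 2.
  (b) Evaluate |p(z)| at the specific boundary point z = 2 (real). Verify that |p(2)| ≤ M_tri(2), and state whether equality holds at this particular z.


Coefficients: c_0 = 3, c_1 = -4, c_2 = -1. Radius r = 2.
Part (a). Triangle bound: M_tri(r) = Σ_k |c_k| r^k
  = |3|·2^0 + |-4|·2^1 + |-1|·2^2
  = 3 + 8 + 4 = 15.
This bounds M(r) := max_{|z|=r} |p(z)| from above; equality holds iff all terms c_k z^k can be made to align in phase at a single z on |z|=r.
Part (b). At z = 2 (real, on the circle |z| = r):
  p(2) = (3)·2^0 + (-4)·2^1 + (-1)·2^2 = -9.
  |p(2)| = 9.
Check: |p(2)| = 9 ≤ 15 = M_tri(2). ✓ Equality does not hold at z = 2 (the coefficients have mixed signs, so the terms do not all align in phase there).

M_tri(2) = 15; |p(2)| = 9; equality at z=2: no.


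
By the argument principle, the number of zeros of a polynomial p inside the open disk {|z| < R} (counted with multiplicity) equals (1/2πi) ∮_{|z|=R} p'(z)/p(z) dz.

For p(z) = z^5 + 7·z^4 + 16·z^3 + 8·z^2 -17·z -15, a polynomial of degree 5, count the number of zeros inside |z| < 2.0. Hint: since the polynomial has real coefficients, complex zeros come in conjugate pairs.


The zeros of p are: -3, (-2 + 1i), (-2 - 1i), -1, 1.
Their magnitudes are: 3, 2.236, 2.236, 1, 1.
Zeros with |z| < R = 2.0: -1, 1.
Count = 2.
By the argument principle, (1/2πi) ∮_{|z|=R} p'(z)/p(z) dz equals exactly this count.

Number of zeros inside |z| < 2.0: 2.


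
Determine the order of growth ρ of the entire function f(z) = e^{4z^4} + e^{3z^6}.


Each summand is entire of order 4 and 6 respectively (as in the single-exponential case). The order of a sum is at most the max of the orders, so ρ ≤ 6. For the lower bound: on |z|=r choose arg z so that 3z^6 is real positive; then |e^{3z^6}| = e^{3r^6} while |e^{4z^4}| ≤ e^{4r^4} = o(e^{3r^6}). So |f| ≥ e^{3r^6}(1 − o(1)) and ρ ≥ 6. Hence ρ = max(4, 6) = 6.
Therefore ρ = 6.

Order ρ = 6.


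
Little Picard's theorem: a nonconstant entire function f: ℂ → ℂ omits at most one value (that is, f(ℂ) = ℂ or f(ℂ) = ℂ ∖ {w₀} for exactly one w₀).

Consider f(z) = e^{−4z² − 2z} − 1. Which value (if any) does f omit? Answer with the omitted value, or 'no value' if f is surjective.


Little Picard bounds the complement of f(ℂ) to at most one point.
The exponent g(z) = −4z² − 2z is a nonconstant polynomial, hence surjective onto ℂ. So e^{g(z)} takes every value in {e^w : w ∈ ℂ} = ℂ ∖ {0}. Adding -1 shifts the range to ℂ ∖ {-1}. f omits exactly -1.

Omitted value: -1.


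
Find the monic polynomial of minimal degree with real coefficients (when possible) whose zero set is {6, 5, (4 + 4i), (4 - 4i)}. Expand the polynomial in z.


The polynomial is p(z) = ∏_{α ∈ S} (z − α), where S = {6, 5, (4 + 4i), (4 - 4i)}.
Expanding the product yields: p(z) = z^4 -19·z^3 + 150·z^2 -592·z + 960.
Note conjugate pairs combine to real quadratics: (z − (4+4i))(z − (4−4i)) = z² − 8z + 32.
The resulting polynomial has degree 4 and real coefficients as required.

p(z) = z^4 -19·z^3 + 150·z^2 -592·z + 960.


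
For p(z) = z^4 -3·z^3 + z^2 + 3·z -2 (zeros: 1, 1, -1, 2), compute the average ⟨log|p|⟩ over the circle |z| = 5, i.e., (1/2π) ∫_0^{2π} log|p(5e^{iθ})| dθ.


Zeros: -1, 1, 1, 2; r = 5.
Inside |z| < r: -1, 1, 1, 2. Outside (|z| ≥ r): ∅.
p(0) = -2, so log|p(0)| = log(2) = 0.6931.
Apply Jensen: I(r) = log|p(0)| + Σ_k log(r/|z_k|), summed over zeros inside |z| < r.
  log(r/|z_k|) for z_k = 1: log(5/1) = 1.6094
  log(r/|z_k|) for z_k = 1: log(5/1) = 1.6094
  log(r/|z_k|) for z_k = -1: log(5/1) = 1.6094
  log(r/|z_k|) for z_k = 2: log(5/2) = 0.9163
Sum over inside zeros: 5.7446.
I(r) = log|p(0)| + (inside sum) = 0.6931 + 5.7446 = 6.4378.
Closed form (all zeros inside, monic): I(r) = n·log(r) = 4·log(5) = 6.4378. ✓

I(r) ≈ 6.4378.


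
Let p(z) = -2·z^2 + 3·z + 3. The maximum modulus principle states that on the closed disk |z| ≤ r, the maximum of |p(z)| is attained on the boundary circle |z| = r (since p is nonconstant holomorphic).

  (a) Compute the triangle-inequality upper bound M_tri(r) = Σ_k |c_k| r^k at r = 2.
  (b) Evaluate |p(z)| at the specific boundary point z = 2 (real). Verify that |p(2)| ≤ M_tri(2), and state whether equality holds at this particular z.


Coefficients: c_0 = 3, c_1 = 3, c_2 = -2. Radius r = 2.
Part (a). Triangle bound: M_tri(r) = Σ_k |c_k| r^k
  = |3|·2^0 + |3|·2^1 + |-2|·2^2
  = 3 + 6 + 8 = 17.
This bounds M(r) := max_{|z|=r} |p(z)| from above; equality holds iff all terms c_k z^k can be made to align in phase at a single z on |z|=r.
Part (b). At z = 2 (real, on the circle |z| = r):
  p(2) = (3)·2^0 + (3)·2^1 + (-2)·2^2 = 1.
  |p(2)| = 1.
Check: |p(2)| = 1 ≤ 17 = M_tri(2). ✓ Equality does not hold at z = 2 (the coefficients have mixed signs, so the terms do not all align in phase there).

M_tri(2) = 17; |p(2)| = 1; equality at z=2: no.


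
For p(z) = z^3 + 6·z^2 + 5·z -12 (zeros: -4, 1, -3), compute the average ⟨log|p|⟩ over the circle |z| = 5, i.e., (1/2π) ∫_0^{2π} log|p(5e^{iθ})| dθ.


Zeros: -4, -3, 1; r = 5.
Inside |z| < r: -4, -3, 1. Outside (|z| ≥ r): ∅.
p(0) = -12, so log|p(0)| = log(12) = 2.4849.
Apply Jensen: I(r) = log|p(0)| + Σ_k log(r/|z_k|), summed over zeros inside |z| < r.
  log(r/|z_k|) for z_k = -4: log(5/4) = 0.2231
  log(r/|z_k|) for z_k = 1: log(5/1) = 1.6094
  log(r/|z_k|) for z_k = -3: log(5/3) = 0.5108
Sum over inside zeros: 2.3434.
I(r) = log|p(0)| + (inside sum) = 2.4849 + 2.3434 = 4.8283.
Closed form (all zeros inside, monic): I(r) = n·log(r) = 3·log(5) = 4.8283. ✓

I(r) ≈ 4.8283.


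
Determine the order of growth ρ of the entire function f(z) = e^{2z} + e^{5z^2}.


Each summand is entire of order 1 and 2 respectively (as in the single-exponential case). The order of a sum is at most the max of the orders, so ρ ≤ 2. For the lower bound: on |z|=r choose arg z so that 5z^2 is real positive; then |e^{5z^2}| = e^{5r^2} while |e^{2z}| ≤ e^{2r^1} = o(e^{5r^2}). So |f| ≥ e^{5r^2}(1 − o(1)) and ρ ≥ 2. Hence ρ = max(1, 2) = 2.
Therefore ρ = 2.

Order ρ = 2.


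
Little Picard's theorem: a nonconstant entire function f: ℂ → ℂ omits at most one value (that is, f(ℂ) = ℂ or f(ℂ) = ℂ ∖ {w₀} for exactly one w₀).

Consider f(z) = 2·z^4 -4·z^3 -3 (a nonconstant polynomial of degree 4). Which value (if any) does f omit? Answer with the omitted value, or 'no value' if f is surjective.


Little Picard bounds the complement of f(ℂ) to at most one point.
For every w ∈ ℂ, the equation p(z) − w = 0 is a nonconstant polynomial in z and hence has at least one root by the fundamental theorem of algebra. So p is surjective onto ℂ, omitting no value.

Omitted value: no value.


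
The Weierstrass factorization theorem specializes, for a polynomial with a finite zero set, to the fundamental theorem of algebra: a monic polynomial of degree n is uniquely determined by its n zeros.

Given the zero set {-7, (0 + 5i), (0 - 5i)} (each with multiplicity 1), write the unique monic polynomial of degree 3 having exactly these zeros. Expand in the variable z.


The polynomial is p(z) = ∏_{α ∈ S} (z − α), where S = {-7, (0 + 5i), (0 - 5i)}.
Expanding the product yields: p(z) = z^3 + 7·z^2 + 25·z + 175.
Note conjugate pairs combine to real quadratics: (z − (0+5i))(z − (0−5i)) = z² + 25.
The resulting polynomial has degree 3 and real coefficients as required.

p(z) = z^3 + 7·z^2 + 25·z + 175.


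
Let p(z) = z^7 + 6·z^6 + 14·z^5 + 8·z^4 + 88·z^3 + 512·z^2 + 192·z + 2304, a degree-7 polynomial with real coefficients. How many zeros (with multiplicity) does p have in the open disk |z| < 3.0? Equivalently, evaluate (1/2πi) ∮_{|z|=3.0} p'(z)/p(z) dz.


The zeros of p are: (0 + 2i), (0 - 2i), (-3 + 3i), (-3 - 3i), (2 + 2i), (2 - 2i), -4.
Their magnitudes are: 2, 2, 4.243, 4.243, 2.828, 2.828, 4.
Zeros with |z| < R = 3.0: (0 + 2i), (0 - 2i), (2 + 2i), (2 - 2i).
Count = 4.
By the argument principle, (1/2πi) ∮_{|z|=R} p'(z)/p(z) dz equals exactly this count.

Number of zeros inside |z| < 3.0: 4.


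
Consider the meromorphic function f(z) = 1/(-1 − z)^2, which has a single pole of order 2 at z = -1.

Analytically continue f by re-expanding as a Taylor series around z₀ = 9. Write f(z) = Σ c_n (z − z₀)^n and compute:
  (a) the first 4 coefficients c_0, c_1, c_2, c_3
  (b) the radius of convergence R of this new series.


Let w = z − z₀, so z = z₀ + w.
Then -1 − z = -1 − (z₀ + w) = (-1 − z₀) − w = -10 − w.
f(z) = 1/(-10 − w)^2 = (1/(-10)^2) · (1 − w/(-10))^{−2}.
By the binomial series (1−u)^{−2} = Σ_{n≥0} C(n+1, 1) u^n for |u|<1, with u = w/(-10):
  c_n = C(n+1, 1) / (-10)^(n+2).
  c_0 = 1/(-10)^2 = 1/100.
  c_1 = 2/(-10)^3 = -1/500.
  c_2 = 3/(-10)^4 = 3/10000.
  c_3 = 4/(-10)^5 = -1/25000.
The series is valid for |w/d| < 1, i.e. |z − z₀| < |d|.
Radius of convergence: R = |-1 − z₀| = |-10| = 10 (distance from z₀ to the singularity z = -1).

c_0 = 1/100, c_1 = -1/500, c_2 = 3/10000, c_3 = -1/25000; R = 10.
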